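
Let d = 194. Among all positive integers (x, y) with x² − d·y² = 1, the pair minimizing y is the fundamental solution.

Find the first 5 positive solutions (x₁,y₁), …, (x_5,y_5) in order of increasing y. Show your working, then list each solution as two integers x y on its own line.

√194 → a₀=13, period (1,12,1,26); ℓ=4 even so k=3
i=0: a=13 ⇒ p=13, q=1
…
i=2: a=12 ⇒ p=181, q=13
i=3: a=1 ⇒ p=195, q=14
(x₁, y₁) = (195, 14);  195² − 194·14² = 1 ✓
(x_2, y_2) = (195·195 + 194·14·14, 195·14 + 14·195) = (76049, 5460)
(x_3, y_3) = (195·76049 + 194·14·5460, 195·5460 + 14·76049) = (29658915, 2129386)
(x_4, y_4) = (195·29658915 + 194·14·2129386, 195·2129386 + 14·29658915) = (11566900801, 830455080)
(x_5, y_5) = (195·11566900801 + 194·14·830455080, 195·830455080 + 14·11566900801) = (4511061653475, 323875351814)

195 14
76049 5460
29658915 2129386
11566900801 830455080
4511061653475 323875351814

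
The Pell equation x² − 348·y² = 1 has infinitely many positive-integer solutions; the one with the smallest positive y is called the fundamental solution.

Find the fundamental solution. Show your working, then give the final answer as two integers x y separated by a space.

1567 84

[18; 1,1,1,8,1,1,1,36] for √348; ℓ=8 ⇒ convergent index 7
a_0=18:  p_0=18·1+0=18,  q_0=18·0+1=1
a_1=1:  p_1=1·18+1=19,  q_1=1·1+0=1
…
a_3=1:  p_3=1·37+19=56,  q_3=1·2+1=3
…
a_6=1:  p_6=1·541+485=1026,  q_6=1·29+26=55
a_7=1:  p_7=1·1026+541=1567,  q_7=1·55+29=84
→ (1567, 84).  Check: 1567²=2455489, 348·84²=2455488, difference 1.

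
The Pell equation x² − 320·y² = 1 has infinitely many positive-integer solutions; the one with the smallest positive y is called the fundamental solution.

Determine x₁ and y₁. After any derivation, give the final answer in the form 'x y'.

161 9

d=320: √d = [17; 1,7,1,34] (ℓ=4, even), read p_3/q_3
i=0: a=17 ⇒ p=17, q=1
i=1: a=1 ⇒ p=18, q=1
i=2: a=7 ⇒ p=143, q=8
i=3: a=1 ⇒ p=161, q=9
(x₁, y₁) = (161, 9);  161² − 320·9² = 1 ✓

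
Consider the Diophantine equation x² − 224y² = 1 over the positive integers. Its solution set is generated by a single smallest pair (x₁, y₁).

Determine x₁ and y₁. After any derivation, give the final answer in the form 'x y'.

15 1

√224 → a₀=14, period (1,28); ℓ=2 even so k=1
step 0: (14, 1)  from 14·(1,0) + (0,1)
step 1: (15, 1)  from 1·(14,1) + (1,0)
fundamental: x₁=15, y₁=1  (since 225 − 224·1 = 1)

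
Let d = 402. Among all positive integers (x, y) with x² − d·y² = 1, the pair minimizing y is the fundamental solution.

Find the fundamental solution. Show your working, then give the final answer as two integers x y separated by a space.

√402 → a₀=20, period (20,40); ℓ=2 even so k=1
i=0: a=20 ⇒ p=20, q=1
i=1: a=20 ⇒ p=401, q=20
(x₁, y₁) = (401, 20);  401² − 402·20² = 1 ✓

401 20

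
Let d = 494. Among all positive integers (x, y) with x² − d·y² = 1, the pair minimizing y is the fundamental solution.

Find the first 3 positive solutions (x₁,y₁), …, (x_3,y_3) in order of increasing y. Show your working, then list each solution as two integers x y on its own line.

73035 3286
10668222449 479986020
1558307253052395 70111557938114

√494 = [22; 4,2,2,1,2,1,2,2,4,44, …], period ℓ=10 (even) → k=9
step 0: (22, 1)  from 22·(1,0) + (0,1)
step 1: (89, 4)  from 4·(22,1) + (1,0)
…
step 3: (489, 22)  from 2·(200,9) + (89,4)
…
step 7: (6979, 314)  from 2·(2556,115) + (1867,84)
step 8: (16514, 743)  from 2·(6979,314) + (2556,115)
step 9: (73035, 3286)  from 4·(16514,743) + (6979,314)
(x₁, y₁) = (73035, 3286);  73035² − 494·3286² = 1 ✓
(73035+3286√494)^2 = 10668222449 + 479986020√494
(73035+3286√494)^3 = 1558307253052395 + 70111557938114√494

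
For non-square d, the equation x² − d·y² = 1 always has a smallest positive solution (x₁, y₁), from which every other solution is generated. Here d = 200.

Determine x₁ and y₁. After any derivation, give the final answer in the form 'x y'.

√200 = [14; 7,28, …], period ℓ=2 (even) → k=1
i=0: a=14 ⇒ p=14, q=1
i=1: a=7 ⇒ p=99, q=7
fundamental: x₁=99, y₁=7  (since 9801 − 200·49 = 1)

99 7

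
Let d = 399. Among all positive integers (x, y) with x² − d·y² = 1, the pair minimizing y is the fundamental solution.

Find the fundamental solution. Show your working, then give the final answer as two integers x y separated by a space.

d=399: √d = [19; 1,38] (ℓ=2, even), read p_1/q_1
step 0: (19, 1)  from 19·(1,0) + (0,1)
step 1: (20, 1)  from 1·(19,1) + (1,0)
(x₁, y₁) = (20, 1);  20² − 399·1² = 1 ✓

20 1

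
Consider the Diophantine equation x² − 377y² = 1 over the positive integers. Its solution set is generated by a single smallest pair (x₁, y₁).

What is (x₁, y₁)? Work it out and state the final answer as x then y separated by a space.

√377 = [19; 2,2,2,38, …], period ℓ=4 (even) → k=3
i=0: a=19 ⇒ p=19, q=1
…
i=2: a=2 ⇒ p=97, q=5
i=3: a=2 ⇒ p=233, q=12
(x₁, y₁) = (233, 12);  233² − 377·12² = 1 ✓

233 12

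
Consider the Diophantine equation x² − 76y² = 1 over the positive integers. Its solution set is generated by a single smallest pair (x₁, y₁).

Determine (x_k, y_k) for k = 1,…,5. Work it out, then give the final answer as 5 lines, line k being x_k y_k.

d=76: √d = [8; 1,2,1,1,5,4,5,1,1,2,1,16] (ℓ=12, even), read p_11/q_11
a_0=8:  p_0=8·1+0=8,  q_0=8·0+1=1
…
a_2=2:  p_2=2·9+8=26,  q_2=2·1+1=3
…
a_4=1:  p_4=1·35+26=61,  q_4=1·4+3=7
…
a_6=4:  p_6=4·340+61=1421,  q_6=4·39+7=163
a_7=5:  p_7=5·1421+340=7445,  q_7=5·163+39=854
a_8=1:  p_8=1·7445+1421=8866,  q_8=1·854+163=1017
a_9=1:  p_9=1·8866+7445=16311,  q_9=1·1017+854=1871
a_10=2:  p_10=2·16311+8866=41488,  q_10=2·1871+1017=4759
a_11=1:  p_11=1·41488+16311=57799,  q_11=1·4759+1871=6630
(x₁, y₁) = (57799, 6630);  57799² − 76·6630² = 1 ✓
n=2: (57799,6630)∘(57799,6630) = (57799·57799+76·6630·6630, 57799·6630+6630·57799) = (6681448801,766414740)
n=3: (6681448801,766414740)∘(57799,6630) = (57799·6681448801+76·6630·766414740, 57799·766414740+6630·6681448801) = (772362118440199,88596011107890)
n=4: (772362118440199,88596011107890)∘(57799,6630) = (57799·772362118440199+76·6630·88596011107890, 57799·88596011107890+6630·772362118440199) = (89283516160768675201,10241521691283453480)
n=5: (89283516160768675201,10241521691283453480)∘(57799,6630) = (57799·89283516160768675201+76·6630·10241521691283453480, 57799·10241521691283453480+6630·89283516160768675201) = (10320995900380175197444999,1183899424380388644273150)

57799 6630
6681448801 766414740
772362118440199 88596011107890
89283516160768675201 10241521691283453480
10320995900380175197444999 1183899424380388644273150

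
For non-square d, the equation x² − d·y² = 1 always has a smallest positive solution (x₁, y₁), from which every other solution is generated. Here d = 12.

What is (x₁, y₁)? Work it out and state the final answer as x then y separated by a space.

7 2

√12 → a₀=3, period (2,6); ℓ=2 even so k=1
step 0: (3, 1)  from 3·(1,0) + (0,1)
step 1: (7, 2)  from 2·(3,1) + (1,0)
fundamental: x₁=7, y₁=2  (since 49 − 12·4 = 1)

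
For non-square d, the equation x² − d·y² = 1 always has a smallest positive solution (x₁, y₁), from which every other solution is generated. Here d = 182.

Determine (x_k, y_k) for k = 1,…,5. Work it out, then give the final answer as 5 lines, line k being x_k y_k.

d=182: √d = [13; 2,26] (ℓ=2, even), read p_1/q_1
i=0: a=13 ⇒ p=13, q=1
i=1: a=2 ⇒ p=27, q=2
fundamental: x₁=27, y₁=2  (since 729 − 182·4 = 1)
(27+2√182)^2 = 1457 + 108√182
(27+2√182)^3 = 78651 + 5830√182
(27+2√182)^4 = 4245697 + 314712√182
(27+2√182)^5 = 229188987 + 16988618√182

27 2
1457 108
78651 5830
4245697 314712
229188987 16988618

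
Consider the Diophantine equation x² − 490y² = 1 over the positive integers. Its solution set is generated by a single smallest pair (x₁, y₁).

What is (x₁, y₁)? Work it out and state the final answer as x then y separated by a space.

√490 → a₀=22, period (7,2,1,4,4,4,1,2,7,44); ℓ=10 even so k=9
i=0: a=22 ⇒ p=22, q=1
…
i=2: a=2 ⇒ p=332, q=15
i=3: a=1 ⇒ p=487, q=22
i=4: a=4 ⇒ p=2280, q=103
i=5: a=4 ⇒ p=9607, q=434
…
i=7: a=1 ⇒ p=50315, q=2273
i=8: a=2 ⇒ p=141338, q=6385
i=9: a=7 ⇒ p=1039681, q=46968
→ (1039681, 46968).  Check: 1039681²=1080936581761, 490·46968²=1080936581760, difference 1.

1039681 46968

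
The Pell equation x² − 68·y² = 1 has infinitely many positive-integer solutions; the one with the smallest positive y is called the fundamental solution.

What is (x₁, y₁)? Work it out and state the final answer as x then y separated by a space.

33 4

d=68: √d = [8; 4,16] (ℓ=2, even), read p_1/q_1
k=0  a_k=8  p_k/q_k = 8/1
k=1  a_k=4  p_k/q_k = 33/4
→ (33, 4).  Check: 33²=1089, 68·4²=1088, difference 1.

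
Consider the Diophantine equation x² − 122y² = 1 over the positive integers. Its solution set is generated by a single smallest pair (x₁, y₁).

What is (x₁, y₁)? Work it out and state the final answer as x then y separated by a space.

d=122: √d = [11; 22] (ℓ=1, odd), read p_1/q_1
i=0: a=11 ⇒ p=11, q=1
i=1: a=22 ⇒ p=243, q=22
fundamental: x₁=243, y₁=22  (since 59049 − 122·484 = 1)

243 22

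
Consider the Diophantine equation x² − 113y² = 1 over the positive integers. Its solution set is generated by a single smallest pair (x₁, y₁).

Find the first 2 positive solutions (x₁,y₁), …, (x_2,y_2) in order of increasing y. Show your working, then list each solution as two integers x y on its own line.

1204353 113296
2900932297217 272896754976

√113 = [10; 1,1,1,2,2,1,1,1,20, …], period ℓ=9 (odd) → k=17
a_0=10:  p_0=10·1+0=10,  q_0=10·0+1=1
a_1=1:  p_1=1·10+1=11,  q_1=1·1+0=1
…
a_3=1:  p_3=1·21+11=32,  q_3=1·2+1=3
a_4=2:  p_4=2·32+21=85,  q_4=2·3+2=8
…
a_6=1:  p_6=1·202+85=287,  q_6=1·19+8=27
a_7=1:  p_7=1·287+202=489,  q_7=1·27+19=46
…
a_10=1:  p_10=1·16009+776=16785,  q_10=1·1506+73=1579
…
a_12=1:  p_12=1·32794+16785=49579,  q_12=1·3085+1579=4664
a_13=2:  p_13=2·49579+32794=131952,  q_13=2·4664+3085=12413
a_14=2:  p_14=2·131952+49579=313483,  q_14=2·12413+4664=29490
…
a_16=1:  p_16=1·445435+313483=758918,  q_16=1·41903+29490=71393
a_17=1:  p_17=1·758918+445435=1204353,  q_17=1·71393+41903=113296
fundamental: x₁=1204353, y₁=113296  (since 1450466148609 − 113·12835983616 = 1)
(x_2, y_2) = (1204353·1204353 + 113·113296·113296, 1204353·113296 + 113296·1204353) = (2900932297217, 272896754976)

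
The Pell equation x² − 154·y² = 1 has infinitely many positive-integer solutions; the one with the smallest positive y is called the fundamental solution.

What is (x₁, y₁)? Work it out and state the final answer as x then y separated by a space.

21295 1716

[12; 2,2,3,1,2,1,3,2,2,24] for √154; ℓ=10 ⇒ convergent index 9
step 0: (12, 1)  from 12·(1,0) + (0,1)
…
step 2: (62, 5)  from 2·(25,2) + (12,1)
step 3: (211, 17)  from 3·(62,5) + (25,2)
step 4: (273, 22)  from 1·(211,17) + (62,5)
step 5: (757, 61)  from 2·(273,22) + (211,17)
step 6: (1030, 83)  from 1·(757,61) + (273,22)
step 7: (3847, 310)  from 3·(1030,83) + (757,61)
step 8: (8724, 703)  from 2·(3847,310) + (1030,83)
step 9: (21295, 1716)  from 2·(8724,703) + (3847,310)
fundamental: x₁=21295, y₁=1716  (since 453477025 − 154·2944656 = 1)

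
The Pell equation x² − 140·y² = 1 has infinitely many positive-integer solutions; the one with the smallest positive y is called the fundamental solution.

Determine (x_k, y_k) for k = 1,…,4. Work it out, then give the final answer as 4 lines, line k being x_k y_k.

[11; 1,4,1,22] for √140; ℓ=4 ⇒ convergent index 3
step 0: (11, 1)  from 11·(1,0) + (0,1)
step 1: (12, 1)  from 1·(11,1) + (1,0)
step 2: (59, 5)  from 4·(12,1) + (11,1)
step 3: (71, 6)  from 1·(59,5) + (12,1)
→ (71, 6).  Check: 71²=5041, 140·6²=5040, difference 1.
(71+6√140)^2 = 10081 + 852√140
(71+6√140)^3 = 1431431 + 120978√140
(71+6√140)^4 = 203253121 + 17178024√140

71 6
10081 852
1431431 120978
203253121 17178024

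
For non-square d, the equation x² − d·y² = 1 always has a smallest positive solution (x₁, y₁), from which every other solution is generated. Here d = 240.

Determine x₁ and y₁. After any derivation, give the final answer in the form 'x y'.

31 2

√240 → a₀=15, period (2,30); ℓ=2 even so k=1
k=0  a_k=15  p_k/q_k = 15/1
k=1  a_k=2  p_k/q_k = 31/2
(x₁, y₁) = (31, 2);  31² − 240·2² = 1 ✓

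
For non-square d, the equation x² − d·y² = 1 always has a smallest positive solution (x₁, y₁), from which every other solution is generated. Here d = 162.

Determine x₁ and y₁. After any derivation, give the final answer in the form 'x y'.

√162 = [12; 1,2,1,2,12,2,1,2,1,24, …], period ℓ=10 (even) → k=9
i=0: a=12 ⇒ p=12, q=1
i=1: a=1 ⇒ p=13, q=1
…
i=6: a=2 ⇒ p=3602, q=283
…
i=8: a=2 ⇒ p=14268, q=1121
i=9: a=1 ⇒ p=19601, q=1540
fundamental: x₁=19601, y₁=1540  (since 384199201 − 162·2371600 = 1)

19601 1540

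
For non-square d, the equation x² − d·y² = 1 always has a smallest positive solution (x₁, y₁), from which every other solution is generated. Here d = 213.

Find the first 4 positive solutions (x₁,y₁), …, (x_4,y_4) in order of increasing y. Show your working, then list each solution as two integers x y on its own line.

√213 = [14; 1,1,2,6,1,8,1,6,2,1,1,28, …], period ℓ=12 (even) → k=11
step 0: (14, 1)  from 14·(1,0) + (0,1)
step 1: (15, 1)  from 1·(14,1) + (1,0)
…
step 3: (73, 5)  from 2·(29,2) + (15,1)
…
step 10: (115574, 7919)  from 1·(78825,5401) + (36749,2518)
step 11: (194399, 13320)  from 1·(115574,7919) + (78825,5401)
(x₁, y₁) = (194399, 13320);  194399² − 213·13320² = 1 ✓
n=2: (194399,13320)∘(194399,13320) = (194399·194399+213·13320·13320, 194399·13320+13320·194399) = (75581942401,5178789360)
n=3: (75581942401,5178789360)∘(194399,13320) = (194399·75581942401+213·13320·5178789360, 194399·5178789360+13320·75581942401) = (29386108041429599,2013502945575960)
n=4: (29386108041429599,2013502945575960)∘(194399,13320) = (194399·29386108041429599+213·13320·2013502945575960, 194399·2013502945575960+13320·29386108041429599) = (11425260034216163289601,782845918228863306720)

194399 13320
75581942401 5178789360
29386108041429599 2013502945575960
11425260034216163289601 782845918228863306720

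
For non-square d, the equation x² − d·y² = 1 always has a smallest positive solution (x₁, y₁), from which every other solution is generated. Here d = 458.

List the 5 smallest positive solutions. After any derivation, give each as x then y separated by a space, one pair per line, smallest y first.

√458 → a₀=21, period (2,2,42); ℓ=3 odd so k=5
a_0=21:  p_0=21·1+0=21,  q_0=21·0+1=1
a_1=2:  p_1=2·21+1=43,  q_1=2·1+0=2
a_2=2:  p_2=2·43+21=107,  q_2=2·2+1=5
a_3=42:  p_3=42·107+43=4537,  q_3=42·5+2=212
a_4=2:  p_4=2·4537+107=9181,  q_4=2·212+5=429
a_5=2:  p_5=2·9181+4537=22899,  q_5=2·429+212=1070
(x₁, y₁) = (22899, 1070);  22899² − 458·1070² = 1 ✓
n=2: (22899,1070)∘(22899,1070) = (22899·22899+458·1070·1070, 22899·1070+1070·22899) = (1048728401,49003860)
n=3: (1048728401,49003860)∘(22899,1070) = (22899·1048728401+458·1070·49003860, 22899·49003860+1070·1048728401) = (48029663286099,2244278779210)
n=4: (48029663286099,2244278779210)∘(22899,1070) = (22899·48029663286099+458·1070·2244278779210, 22899·2244278779210+1070·48029663286099) = (2199662518128033601,102783479481255720)
n=5: (2199662518128033601,102783479481255720)∘(22899,1070) = (22899·2199662518128033601+458·1070·102783479481255720, 22899·102783479481255720+1070·2199662518128033601) = (100740143957198019572499,4707277791038270685350)

22899 1070
1048728401 49003860
48029663286099 2244278779210
2199662518128033601 102783479481255720
100740143957198019572499 4707277791038270685350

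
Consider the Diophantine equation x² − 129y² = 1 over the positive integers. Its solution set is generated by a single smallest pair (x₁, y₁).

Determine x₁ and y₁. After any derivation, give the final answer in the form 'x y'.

16855 1484

√129 = [11; 2,1,3,1,6,1,3,1,2,22, …], period ℓ=10 (even) → k=9
k=0  a_k=11  p_k/q_k = 11/1
…
k=3  a_k=3  p_k/q_k = 125/11
k=4  a_k=1  p_k/q_k = 159/14
…
k=7  a_k=3  p_k/q_k = 4793/422
k=8  a_k=1  p_k/q_k = 6031/531
k=9  a_k=2  p_k/q_k = 16855/1484
(x₁, y₁) = (16855, 1484);  16855² − 129·1484² = 1 ✓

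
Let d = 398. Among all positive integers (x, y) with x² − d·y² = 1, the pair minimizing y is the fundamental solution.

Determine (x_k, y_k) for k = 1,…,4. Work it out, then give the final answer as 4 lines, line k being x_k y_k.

√398 → a₀=19, period (1,18,1,38); ℓ=4 even so k=3
i=0: a=19 ⇒ p=19, q=1
…
i=2: a=18 ⇒ p=379, q=19
i=3: a=1 ⇒ p=399, q=20
(x₁, y₁) = (399, 20);  399² − 398·20² = 1 ✓
(399+20√398)^2 = 318401 + 15960√398
(399+20√398)^3 = 254083599 + 12736060√398
(399+20√398)^4 = 202758393601 + 10163359920√398

399 20
318401 15960
254083599 12736060
202758393601 10163359920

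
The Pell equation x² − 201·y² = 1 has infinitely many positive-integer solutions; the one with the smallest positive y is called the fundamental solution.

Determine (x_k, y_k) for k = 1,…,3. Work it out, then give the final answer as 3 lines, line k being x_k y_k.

[14; 5,1,1,1,2,…,1,5,28] for √201; ℓ=14 ⇒ convergent index 13
i=0: a=14 ⇒ p=14, q=1
i=1: a=5 ⇒ p=71, q=5
i=2: a=1 ⇒ p=85, q=6
i=3: a=1 ⇒ p=156, q=11
i=4: a=1 ⇒ p=241, q=17
i=5: a=2 ⇒ p=638, q=45
i=6: a=1 ⇒ p=879, q=62
i=7: a=8 ⇒ p=7670, q=541
…
i=10: a=1 ⇒ p=33317, q=2350
i=11: a=1 ⇒ p=58085, q=4097
i=12: a=1 ⇒ p=91402, q=6447
i=13: a=5 ⇒ p=515095, q=36332
fundamental: x₁=515095, y₁=36332  (since 265322859025 − 201·1320014224 = 1)
(515095+36332√201)^2 = 530645718049 + 37428863080√201
(515095+36332√201)^3 = 546665912276384215 + 38558840456348868√201

515095 36332
530645718049 37428863080
546665912276384215 38558840456348868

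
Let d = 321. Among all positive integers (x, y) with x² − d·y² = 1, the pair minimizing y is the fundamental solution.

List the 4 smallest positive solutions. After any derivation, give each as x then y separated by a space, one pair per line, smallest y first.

d=321: √d = [17; 1,10,1,34] (ℓ=4, even), read p_3/q_3
a_0=17:  p_0=17·1+0=17,  q_0=17·0+1=1
a_1=1:  p_1=1·17+1=18,  q_1=1·1+0=1
a_2=10:  p_2=10·18+17=197,  q_2=10·1+1=11
a_3=1:  p_3=1·197+18=215,  q_3=1·11+1=12
(x₁, y₁) = (215, 12);  215² − 321·12² = 1 ✓
(215+12√321)^2 = 92449 + 5160√321
(215+12√321)^3 = 39752855 + 2218788√321
(215+12√321)^4 = 17093635201 + 954073680√321

215 12
92449 5160
39752855 2218788
17093635201 954073680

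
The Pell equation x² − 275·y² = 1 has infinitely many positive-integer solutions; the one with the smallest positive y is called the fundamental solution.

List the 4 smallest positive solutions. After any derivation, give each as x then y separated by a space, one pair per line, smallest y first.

199 12
79201 4776
31521799 1900836
12545596801 756527952

[16; 1,1,2,1,1,32] for √275; ℓ=6 ⇒ convergent index 5
i=0: a=16 ⇒ p=16, q=1
…
i=2: a=1 ⇒ p=33, q=2
i=3: a=2 ⇒ p=83, q=5
i=4: a=1 ⇒ p=116, q=7
i=5: a=1 ⇒ p=199, q=12
(x₁, y₁) = (199, 12);  199² − 275·12² = 1 ✓
n=2: (199,12)∘(199,12) = (199·199+275·12·12, 199·12+12·199) = (79201,4776)
n=3: (79201,4776)∘(199,12) = (199·79201+275·12·4776, 199·4776+12·79201) = (31521799,1900836)
n=4: (31521799,1900836)∘(199,12) = (199·31521799+275·12·1900836, 199·1900836+12·31521799) = (12545596801,756527952)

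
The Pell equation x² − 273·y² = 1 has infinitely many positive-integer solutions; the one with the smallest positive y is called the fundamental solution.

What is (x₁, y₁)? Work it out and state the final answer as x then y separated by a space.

727 44

d=273: √d = [16; 1,1,10,1,1,32] (ℓ=6, even), read p_5/q_5
step 0: (16, 1)  from 16·(1,0) + (0,1)
…
step 2: (33, 2)  from 1·(17,1) + (16,1)
…
step 4: (380, 23)  from 1·(347,21) + (33,2)
step 5: (727, 44)  from 1·(380,23) + (347,21)
fundamental: x₁=727, y₁=44  (since 528529 − 273·1936 = 1)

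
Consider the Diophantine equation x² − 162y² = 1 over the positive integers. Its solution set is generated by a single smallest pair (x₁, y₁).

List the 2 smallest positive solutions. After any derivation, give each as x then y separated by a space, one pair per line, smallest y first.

d=162: √d = [12; 1,2,1,2,12,2,1,2,1,24] (ℓ=10, even), read p_9/q_9
k=0  a_k=12  p_k/q_k = 12/1
k=1  a_k=1  p_k/q_k = 13/1
k=2  a_k=2  p_k/q_k = 38/3
…
k=5  a_k=12  p_k/q_k = 1731/136
…
k=8  a_k=2  p_k/q_k = 14268/1121
k=9  a_k=1  p_k/q_k = 19601/1540
→ (19601, 1540).  Check: 19601²=384199201, 162·1540²=384199200, difference 1.
n=2: (19601,1540)∘(19601,1540) = (19601·19601+162·1540·1540, 19601·1540+1540·19601) = (768398401,60371080)

19601 1540
768398401 60371080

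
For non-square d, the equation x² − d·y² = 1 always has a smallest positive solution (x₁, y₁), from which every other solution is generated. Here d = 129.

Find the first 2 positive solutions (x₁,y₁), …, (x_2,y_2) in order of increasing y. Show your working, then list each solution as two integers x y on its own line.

16855 1484
568182049 50025640

d=129: √d = [11; 2,1,3,1,6,1,3,1,2,22] (ℓ=10, even), read p_9/q_9
i=0: a=11 ⇒ p=11, q=1
…
i=8: a=1 ⇒ p=6031, q=531
i=9: a=2 ⇒ p=16855, q=1484
(x₁, y₁) = (16855, 1484);  16855² − 129·1484² = 1 ✓
k=2:  x_2 = 16855·16855+129·1484·1484 = 568182049,  y_2 = 16855·1484+1484·16855 = 50025640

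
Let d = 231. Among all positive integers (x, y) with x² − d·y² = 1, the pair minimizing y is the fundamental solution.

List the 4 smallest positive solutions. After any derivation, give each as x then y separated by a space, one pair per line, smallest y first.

76 5
11551 760
1755676 115515
266851201 17557520

[15; 5,30] for √231; ℓ=2 ⇒ convergent index 1
step 0: (15, 1)  from 15·(1,0) + (0,1)
step 1: (76, 5)  from 5·(15,1) + (1,0)
(x₁, y₁) = (76, 5);  76² − 231·5² = 1 ✓
n=2: (76,5)∘(76,5) = (76·76+231·5·5, 76·5+5·76) = (11551,760)
n=3: (11551,760)∘(76,5) = (76·11551+231·5·760, 76·760+5·11551) = (1755676,115515)
n=4: (1755676,115515)∘(76,5) = (76·1755676+231·5·115515, 76·115515+5·1755676) = (266851201,17557520)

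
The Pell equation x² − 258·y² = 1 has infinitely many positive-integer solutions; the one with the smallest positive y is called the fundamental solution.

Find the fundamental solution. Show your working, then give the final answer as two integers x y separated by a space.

√258 → a₀=16, period (16,32); ℓ=2 even so k=1
i=0: a=16 ⇒ p=16, q=1
i=1: a=16 ⇒ p=257, q=16
(x₁, y₁) = (257, 16);  257² − 258·16² = 1 ✓

257 16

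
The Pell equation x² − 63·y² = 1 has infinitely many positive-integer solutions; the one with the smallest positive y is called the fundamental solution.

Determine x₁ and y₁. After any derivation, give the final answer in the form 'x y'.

√63 = [7; 1,14, …], period ℓ=2 (even) → k=1
a_0=7:  p_0=7·1+0=7,  q_0=7·0+1=1
a_1=1:  p_1=1·7+1=8,  q_1=1·1+0=1
fundamental: x₁=8, y₁=1  (since 64 − 63·1 = 1)

8 1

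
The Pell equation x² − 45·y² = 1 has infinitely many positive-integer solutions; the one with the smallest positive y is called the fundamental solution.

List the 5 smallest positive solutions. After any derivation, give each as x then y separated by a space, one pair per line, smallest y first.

161 24
51841 7728
16692641 2488392
5374978561 801254496
1730726404001 258001459320

√45 = [6; 1,2,2,2,1,12, …], period ℓ=6 (even) → k=5
a_0=6:  p_0=6·1+0=6,  q_0=6·0+1=1
a_1=1:  p_1=1·6+1=7,  q_1=1·1+0=1
a_2=2:  p_2=2·7+6=20,  q_2=2·1+1=3
a_3=2:  p_3=2·20+7=47,  q_3=2·3+1=7
a_4=2:  p_4=2·47+20=114,  q_4=2·7+3=17
a_5=1:  p_5=1·114+47=161,  q_5=1·17+7=24
→ (161, 24).  Check: 161²=25921, 45·24²=25920, difference 1.
n=2: (161,24)∘(161,24) = (161·161+45·24·24, 161·24+24·161) = (51841,7728)
n=3: (51841,7728)∘(161,24) = (161·51841+45·24·7728, 161·7728+24·51841) = (16692641,2488392)
n=4: (16692641,2488392)∘(161,24) = (161·16692641+45·24·2488392, 161·2488392+24·16692641) = (5374978561,801254496)
n=5: (5374978561,801254496)∘(161,24) = (161·5374978561+45·24·801254496, 161·801254496+24·5374978561) = (1730726404001,258001459320)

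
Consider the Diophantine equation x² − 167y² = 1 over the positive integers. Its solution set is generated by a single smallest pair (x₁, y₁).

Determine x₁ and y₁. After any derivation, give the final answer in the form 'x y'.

[12; 1,11,1,24] for √167; ℓ=4 ⇒ convergent index 3
i=0: a=12 ⇒ p=12, q=1
…
i=2: a=11 ⇒ p=155, q=12
i=3: a=1 ⇒ p=168, q=13
fundamental: x₁=168, y₁=13  (since 28224 − 167·169 = 1)

168 13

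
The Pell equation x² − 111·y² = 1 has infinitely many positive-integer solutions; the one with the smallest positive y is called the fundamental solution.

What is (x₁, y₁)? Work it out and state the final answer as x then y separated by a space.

√111 = [10; 1,1,6,1,1,20, …], period ℓ=6 (even) → k=5
step 0: (10, 1)  from 10·(1,0) + (0,1)
step 1: (11, 1)  from 1·(10,1) + (1,0)
step 2: (21, 2)  from 1·(11,1) + (10,1)
step 3: (137, 13)  from 6·(21,2) + (11,1)
step 4: (158, 15)  from 1·(137,13) + (21,2)
step 5: (295, 28)  from 1·(158,15) + (137,13)
→ (295, 28).  Check: 295²=87025, 111·28²=87024, difference 1.

295 28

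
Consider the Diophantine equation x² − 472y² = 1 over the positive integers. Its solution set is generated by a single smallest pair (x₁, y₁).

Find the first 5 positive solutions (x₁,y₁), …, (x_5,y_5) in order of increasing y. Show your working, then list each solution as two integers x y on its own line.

[21; 1,2,1,1,1,…,2,1,42] for √472; ℓ=14 ⇒ convergent index 13
i=0: a=21 ⇒ p=21, q=1
…
i=4: a=1 ⇒ p=152, q=7
i=5: a=1 ⇒ p=239, q=11
…
i=8: a=4 ⇒ p=24224, q=1115
…
i=10: a=1 ⇒ p=54227, q=2496
…
i=12: a=2 ⇒ p=222687, q=10250
i=13: a=1 ⇒ p=306917, q=14127
→ (306917, 14127).  Check: 306917²=94198044889, 472·14127²=94198044888, difference 1.
(306917+14127√472)^2 = 188396089777 + 8671632918√472
(306917+14127√472)^3 = 115643925371868101 + 5322943120573485√472
(306917+14127√472)^4 = 70986173286526887819457 + 3267403467465432958572√472
(306917+14127√472)^5 = 43573726693046301732396700037 + 2005643340042853631571511563√472

306917 14127
188396089777 8671632918
115643925371868101 5322943120573485
70986173286526887819457 3267403467465432958572
43573726693046301732396700037 2005643340042853631571511563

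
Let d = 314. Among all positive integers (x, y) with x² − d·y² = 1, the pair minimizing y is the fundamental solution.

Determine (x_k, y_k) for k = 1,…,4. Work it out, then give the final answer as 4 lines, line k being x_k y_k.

√314 → a₀=17, period (1,2,1,1,2,1,34); ℓ=7 odd so k=13
step 0: (17, 1)  from 17·(1,0) + (0,1)
step 1: (18, 1)  from 1·(17,1) + (1,0)
…
step 12: (282617, 15949)  from 2·(109882,6201) + (62853,3547)
step 13: (392499, 22150)  from 1·(282617,15949) + (109882,6201)
→ (392499, 22150).  Check: 392499²=154055465001, 314·22150²=154055465000, difference 1.
k=2:  x_2 = 392499·392499+314·22150·22150 = 308110930001,  y_2 = 392499·22150+22150·392499 = 17387705700
k=3:  x_3 = 392499·308110930001+314·22150·17387705700 = 241866463828532499,  y_3 = 392499·17387705700+22150·308110930001 = 13649314199066450
k=4:  x_4 = 392499·241866463828532499+314·22150·13649314199066450 = 189864690372162243720001,  y_4 = 392499·13649314199066450+22150·241866463828532499 = 10714684347621377411400

392499 22150
308110930001 17387705700
241866463828532499 13649314199066450
189864690372162243720001 10714684347621377411400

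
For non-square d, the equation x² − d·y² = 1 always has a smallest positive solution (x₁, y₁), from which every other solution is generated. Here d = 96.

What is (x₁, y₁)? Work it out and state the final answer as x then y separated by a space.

[9; 1,3,1,18] for √96; ℓ=4 ⇒ convergent index 3
step 0: (9, 1)  from 9·(1,0) + (0,1)
…
step 2: (39, 4)  from 3·(10,1) + (9,1)
step 3: (49, 5)  from 1·(39,4) + (10,1)
fundamental: x₁=49, y₁=5  (since 2401 − 96·25 = 1)

49 5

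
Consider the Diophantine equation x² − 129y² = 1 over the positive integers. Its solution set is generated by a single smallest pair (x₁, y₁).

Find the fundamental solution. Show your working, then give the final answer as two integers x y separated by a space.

16855 1484

√129 = [11; 2,1,3,1,6,1,3,1,2,22, …], period ℓ=10 (even) → k=9
i=0: a=11 ⇒ p=11, q=1
i=1: a=2 ⇒ p=23, q=2
i=2: a=1 ⇒ p=34, q=3
…
i=5: a=6 ⇒ p=1079, q=95
i=6: a=1 ⇒ p=1238, q=109
i=7: a=3 ⇒ p=4793, q=422
i=8: a=1 ⇒ p=6031, q=531
i=9: a=2 ⇒ p=16855, q=1484
fundamental: x₁=16855, y₁=1484  (since 284091025 − 129·2202256 = 1)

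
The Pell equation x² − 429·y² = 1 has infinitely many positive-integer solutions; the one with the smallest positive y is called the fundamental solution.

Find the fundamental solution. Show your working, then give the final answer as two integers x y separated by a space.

√429 = [20; 1,2,2,9,1,12,1,9,2,2,1,40, …], period ℓ=12 (even) → k=11
step 0: (20, 1)  from 20·(1,0) + (0,1)
step 1: (21, 1)  from 1·(20,1) + (1,0)
step 2: (62, 3)  from 2·(21,1) + (20,1)
step 3: (145, 7)  from 2·(62,3) + (21,1)
…
step 5: (1512, 73)  from 1·(1367,66) + (145,7)
step 6: (19511, 942)  from 12·(1512,73) + (1367,66)
step 7: (21023, 1015)  from 1·(19511,942) + (1512,73)
…
step 10: (1085636, 52415)  from 2·(438459,21169) + (208718,10077)
step 11: (1524095, 73584)  from 1·(1085636,52415) + (438459,21169)
(x₁, y₁) = (1524095, 73584);  1524095² − 429·73584² = 1 ✓

1524095 73584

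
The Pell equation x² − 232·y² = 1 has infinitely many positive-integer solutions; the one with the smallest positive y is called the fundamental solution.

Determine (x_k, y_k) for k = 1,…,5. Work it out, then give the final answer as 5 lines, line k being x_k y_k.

√232 = [15; 4,3,7,3,4,30, …], period ℓ=6 (even) → k=5
a_0=15:  p_0=15·1+0=15,  q_0=15·0+1=1
a_1=4:  p_1=4·15+1=61,  q_1=4·1+0=4
a_2=3:  p_2=3·61+15=198,  q_2=3·4+1=13
…
a_4=3:  p_4=3·1447+198=4539,  q_4=3·95+13=298
a_5=4:  p_5=4·4539+1447=19603,  q_5=4·298+95=1287
fundamental: x₁=19603, y₁=1287  (since 384277609 − 232·1656369 = 1)
n=2: (19603,1287)∘(19603,1287) = (19603·19603+232·1287·1287, 19603·1287+1287·19603) = (768555217,50458122)
n=3: (768555217,50458122)∘(19603,1287) = (19603·768555217+232·1287·50458122, 19603·50458122+1287·768555217) = (30131975818099,1978261129845)
n=4: (30131975818099,1978261129845)∘(19603,1287) = (19603·30131975818099+232·1287·1978261129845, 19603·1978261129845+1287·30131975818099) = (1181354243155834177,77559705806244948)
n=5: (1181354243155834177,77559705806244948)∘(19603,1287) = (19603·1181354243155834177+232·1287·77559705806244948, 19603·77559705806244948+1287·1181354243155834177) = (46316174427035658925363,3040805823861378301443)

19603 1287
768555217 50458122
30131975818099 1978261129845
1181354243155834177 77559705806244948
46316174427035658925363 3040805823861378301443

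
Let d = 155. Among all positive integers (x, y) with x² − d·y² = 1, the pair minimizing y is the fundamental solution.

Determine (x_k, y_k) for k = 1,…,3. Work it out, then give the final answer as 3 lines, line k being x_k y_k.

249 20
124001 9960
61752249 4960060

√155 → a₀=12, period (2,4,2,24); ℓ=4 even so k=3
i=0: a=12 ⇒ p=12, q=1
…
i=2: a=4 ⇒ p=112, q=9
i=3: a=2 ⇒ p=249, q=20
(x₁, y₁) = (249, 20);  249² − 155·20² = 1 ✓
k=2:  x_2 = 249·249+155·20·20 = 124001,  y_2 = 249·20+20·249 = 9960
k=3:  x_3 = 249·124001+155·20·9960 = 61752249,  y_3 = 249·9960+20·124001 = 4960060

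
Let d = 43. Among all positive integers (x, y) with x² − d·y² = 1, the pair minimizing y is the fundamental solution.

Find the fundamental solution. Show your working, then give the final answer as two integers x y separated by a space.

[6; 1,1,3,1,5,1,3,1,1,12] for √43; ℓ=10 ⇒ convergent index 9
step 0: (6, 1)  from 6·(1,0) + (0,1)
step 1: (7, 1)  from 1·(6,1) + (1,0)
…
step 3: (46, 7)  from 3·(13,2) + (7,1)
step 4: (59, 9)  from 1·(46,7) + (13,2)
…
step 7: (1541, 235)  from 3·(400,61) + (341,52)
step 8: (1941, 296)  from 1·(1541,235) + (400,61)
step 9: (3482, 531)  from 1·(1941,296) + (1541,235)
(x₁, y₁) = (3482, 531);  3482² − 43·531² = 1 ✓

3482 531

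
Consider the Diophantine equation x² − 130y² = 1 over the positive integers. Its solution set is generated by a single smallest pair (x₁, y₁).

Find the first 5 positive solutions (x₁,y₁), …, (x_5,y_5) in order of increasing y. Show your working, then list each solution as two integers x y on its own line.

√130 → a₀=11, period (2,2,22); ℓ=3 odd so k=5
i=0: a=11 ⇒ p=11, q=1
…
i=3: a=22 ⇒ p=1277, q=112
i=4: a=2 ⇒ p=2611, q=229
i=5: a=2 ⇒ p=6499, q=570
(x₁, y₁) = (6499, 570);  6499² − 130·570² = 1 ✓
n=2: (6499,570)∘(6499,570) = (6499·6499+130·570·570, 6499·570+570·6499) = (84474001,7408860)
n=3: (84474001,7408860)∘(6499,570) = (6499·84474001+130·570·7408860, 6499·7408860+570·84474001) = (1097993058499,96300361710)
n=4: (1097993058499,96300361710)∘(6499,570) = (6499·1097993058499+130·570·96300361710, 6499·96300361710+570·1097993058499) = (14271713689896001,1251712094097720)
n=5: (14271713689896001,1251712094097720)∘(6499,570) = (6499·14271713689896001+130·570·1251712094097720, 6499·1251712094097720+570·14271713689896001) = (185503733443275162499,16269753702781802850)

6499 570
84474001 7408860
1097993058499 96300361710
14271713689896001 1251712094097720
185503733443275162499 16269753702781802850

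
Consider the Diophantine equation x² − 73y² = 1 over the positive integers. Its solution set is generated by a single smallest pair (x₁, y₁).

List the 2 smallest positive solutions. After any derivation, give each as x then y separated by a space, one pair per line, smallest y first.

2281249 267000
10408194000001 1218186966000

√73 = [8; 1,1,5,5,1,1,16, …], period ℓ=7 (odd) → k=13
step 0: (8, 1)  from 8·(1,0) + (0,1)
…
step 5: (581, 68)  from 1·(487,57) + (94,11)
…
step 7: (17669, 2068)  from 16·(1068,125) + (581,68)
…
step 9: (36406, 4261)  from 1·(18737,2193) + (17669,2068)
step 10: (200767, 23498)  from 5·(36406,4261) + (18737,2193)
…
step 12: (1241008, 145249)  from 1·(1040241,121751) + (200767,23498)
step 13: (2281249, 267000)  from 1·(1241008,145249) + (1040241,121751)
→ (2281249, 267000).  Check: 2281249²=5204097000001, 73·267000²=5204097000000, difference 1.
n=2: (2281249,267000)∘(2281249,267000) = (2281249·2281249+73·267000·267000, 2281249·267000+267000·2281249) = (10408194000001,1218186966000)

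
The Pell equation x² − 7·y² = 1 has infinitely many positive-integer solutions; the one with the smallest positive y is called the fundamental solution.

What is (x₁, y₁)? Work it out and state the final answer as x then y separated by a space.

√7 → a₀=2, period (1,1,1,4); ℓ=4 even so k=3
i=0: a=2 ⇒ p=2, q=1
i=1: a=1 ⇒ p=3, q=1
i=2: a=1 ⇒ p=5, q=2
i=3: a=1 ⇒ p=8, q=3
(x₁, y₁) = (8, 3);  8² − 7·3² = 1 ✓

8 3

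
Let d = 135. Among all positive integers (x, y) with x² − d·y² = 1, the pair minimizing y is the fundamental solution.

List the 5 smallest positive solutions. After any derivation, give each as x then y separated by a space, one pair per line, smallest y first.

244 21
119071 10248
58106404 5001003
28355806081 2440479216
13837575261124 1190948856405

d=135: √d = [11; 1,1,1,1,1,1,1,22] (ℓ=8, even), read p_7/q_7
k=0  a_k=11  p_k/q_k = 11/1
k=1  a_k=1  p_k/q_k = 12/1
k=2  a_k=1  p_k/q_k = 23/2
k=3  a_k=1  p_k/q_k = 35/3
…
k=6  a_k=1  p_k/q_k = 151/13
k=7  a_k=1  p_k/q_k = 244/21
(x₁, y₁) = (244, 21);  244² − 135·21² = 1 ✓
n=2: (244,21)∘(244,21) = (244·244+135·21·21, 244·21+21·244) = (119071,10248)
n=3: (119071,10248)∘(244,21) = (244·119071+135·21·10248, 244·10248+21·119071) = (58106404,5001003)
n=4: (58106404,5001003)∘(244,21) = (244·58106404+135·21·5001003, 244·5001003+21·58106404) = (28355806081,2440479216)
n=5: (28355806081,2440479216)∘(244,21) = (244·28355806081+135·21·2440479216, 244·2440479216+21·28355806081) = (13837575261124,1190948856405)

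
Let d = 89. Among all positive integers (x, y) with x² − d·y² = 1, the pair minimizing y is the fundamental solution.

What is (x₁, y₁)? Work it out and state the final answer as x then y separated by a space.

√89 = [9; 2,3,3,2,18, …], period ℓ=5 (odd) → k=9
k=0  a_k=9  p_k/q_k = 9/1
…
k=2  a_k=3  p_k/q_k = 66/7
k=3  a_k=3  p_k/q_k = 217/23
…
k=5  a_k=18  p_k/q_k = 9217/977
k=6  a_k=2  p_k/q_k = 18934/2007
…
k=8  a_k=3  p_k/q_k = 216991/23001
k=9  a_k=2  p_k/q_k = 500001/53000
→ (500001, 53000).  Check: 500001²=250001000001, 89·53000²=250001000000, difference 1.

500001 53000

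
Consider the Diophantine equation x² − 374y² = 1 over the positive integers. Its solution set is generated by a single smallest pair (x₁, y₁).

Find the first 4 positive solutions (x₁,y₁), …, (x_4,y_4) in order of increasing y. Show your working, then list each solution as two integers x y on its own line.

√374 → a₀=19, period (2,1,18,1,2,38); ℓ=6 even so k=5
step 0: (19, 1)  from 19·(1,0) + (0,1)
…
step 2: (58, 3)  from 1·(39,2) + (19,1)
step 3: (1083, 56)  from 18·(58,3) + (39,2)
step 4: (1141, 59)  from 1·(1083,56) + (58,3)
step 5: (3365, 174)  from 2·(1141,59) + (1083,56)
(x₁, y₁) = (3365, 174);  3365² − 374·174² = 1 ✓
n=2: (3365,174)∘(3365,174) = (3365·3365+374·174·174, 3365·174+174·3365) = (22646449,1171020)
n=3: (22646449,1171020)∘(3365,174) = (3365·22646449+374·174·1171020, 3365·1171020+174·22646449) = (152410598405,7880964426)
n=4: (152410598405,7880964426)∘(3365,174) = (3365·152410598405+374·174·7880964426, 3365·7880964426+174·152410598405) = (1025723304619201,53038889415960)

3365 174
22646449 1171020
152410598405 7880964426
1025723304619201 53038889415960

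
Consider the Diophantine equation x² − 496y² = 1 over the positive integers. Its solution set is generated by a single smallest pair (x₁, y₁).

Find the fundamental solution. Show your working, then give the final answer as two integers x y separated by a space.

√496 = [22; 3,1,2,4,1,…,1,3,44, …], period ℓ=16 (even) → k=15
a_0=22:  p_0=22·1+0=22,  q_0=22·0+1=1
…
a_2=1:  p_2=1·67+22=89,  q_2=1·3+1=4
…
a_4=4:  p_4=4·245+89=1069,  q_4=4·11+4=48
…
a_7=2:  p_7=2·2383+1314=6080,  q_7=2·107+59=273
a_8=2:  p_8=2·6080+2383=14543,  q_8=2·273+107=653
a_9=2:  p_9=2·14543+6080=35166,  q_9=2·653+273=1579
…
a_12=4:  p_12=4·84875+49709=389209,  q_12=4·3811+2232=17476
a_13=2:  p_13=2·389209+84875=863293,  q_13=2·17476+3811=38763
a_14=1:  p_14=1·863293+389209=1252502,  q_14=1·38763+17476=56239
a_15=3:  p_15=3·1252502+863293=4620799,  q_15=3·56239+38763=207480
fundamental: x₁=4620799, y₁=207480  (since 21351783398401 − 496·43047950400 = 1)

4620799 207480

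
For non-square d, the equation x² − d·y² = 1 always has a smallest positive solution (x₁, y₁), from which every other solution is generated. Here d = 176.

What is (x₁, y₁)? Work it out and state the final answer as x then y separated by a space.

199 15

√176 = [13; 3,1,3,26, …], period ℓ=4 (even) → k=3
i=0: a=13 ⇒ p=13, q=1
i=1: a=3 ⇒ p=40, q=3
i=2: a=1 ⇒ p=53, q=4
i=3: a=3 ⇒ p=199, q=15
→ (199, 15).  Check: 199²=39601, 176·15²=39600, difference 1.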